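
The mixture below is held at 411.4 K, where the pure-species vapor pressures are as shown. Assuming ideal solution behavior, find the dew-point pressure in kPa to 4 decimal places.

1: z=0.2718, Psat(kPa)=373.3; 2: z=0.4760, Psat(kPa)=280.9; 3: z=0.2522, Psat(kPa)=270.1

Pdew = 297.9398 kPa

At the dew point ψ → 1, so Σzᵢ/Kᵢ = 1 with Kᵢ = Pᵢˢᵃᵗ/P ⇒ 1/P = Σzᵢ/Pᵢˢᵃᵗ.
1/P = 0.2718/373.3 + 0.4760/280.9 + 0.2522/270.1 = 0.0033564 ⇒ P = 297.9398 kPa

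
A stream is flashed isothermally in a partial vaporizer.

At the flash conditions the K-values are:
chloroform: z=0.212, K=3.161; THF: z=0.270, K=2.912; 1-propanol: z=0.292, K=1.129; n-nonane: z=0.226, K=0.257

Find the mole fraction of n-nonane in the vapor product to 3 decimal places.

y_n-nonane = 0.141

Rachford–Rice: g(β) = Σ zᵢ(Kᵢ−1)/(1+β(Kᵢ−1)) = 0.
Check two-phase: ΣzᵢKᵢ = 1.844 > 1 and Σzᵢ/Kᵢ = 1.298 > 1, so g(0) = 0.844 > 0 and g(1) = -0.298 < 0.
Newton iteration, β⁰ = 0.5:
  β = 0.500: g = 0.2523, g' = -0.807 → β = 0.813
  β = 0.813: g = -0.0215, g' = -1.081 → β = 0.793
  β = 0.793: g = -0.0005, g' = -1.033 → β = 0.792
Converged at β = 0.792.
Compositions from xᵢ = zᵢ/(1+β(Kᵢ−1)), yᵢ = Kᵢxᵢ:
  chloroform: x = 0.078, y = 0.247
  THF: x = 0.107, y = 0.313
  1-propanol: x = 0.265, y = 0.299
  n-nonane: x = 0.550, y = 0.141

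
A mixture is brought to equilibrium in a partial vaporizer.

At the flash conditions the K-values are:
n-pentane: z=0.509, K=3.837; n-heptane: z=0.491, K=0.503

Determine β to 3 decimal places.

Rachford–Rice: g(β) = Σ zᵢ(Kᵢ−1)/(1+β(Kᵢ−1)) = 0.
g(0) = ΣzᵢKᵢ − 1 = 1.200 and g(1) = 1 − Σzᵢ/Kᵢ = -0.109, so a root lies in (0, 1).
Binary case is linear: z₁(K₁−1)(1+β(K₂−1)) + z₂(K₂−1)(1+β(K₁−1)) = 0
⇒ β = [z₁(K₁−1)+z₂(K₂−1)] / [−(K₁−1)(K₂−1)] = 1.2000/1.4100 = 0.851

β = 0.851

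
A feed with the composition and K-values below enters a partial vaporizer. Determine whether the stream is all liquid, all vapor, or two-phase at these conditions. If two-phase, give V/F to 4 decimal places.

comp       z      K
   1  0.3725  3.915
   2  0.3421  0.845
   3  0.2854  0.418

two-phase, V/F = 0.7277

ΣzᵢKᵢ = 1.8667; Σzᵢ/Kᵢ = 1.1828.
Both exceed 1, so a two-phase solution exists.
Let ψ = V/F and solve Σ zᵢ(Kᵢ−1)/(1+ψ(Kᵢ−1)) = 0.
Iterate (Newton) starting at ψ = 0.5:
  ψ = 0.5000: g = 0.15009, g' = -0.7261 → ψ = 0.7067
  ψ = 0.7067: g = 0.01314, g' = -0.6273 → ψ = 0.7277
Converged at ψ = 0.7277.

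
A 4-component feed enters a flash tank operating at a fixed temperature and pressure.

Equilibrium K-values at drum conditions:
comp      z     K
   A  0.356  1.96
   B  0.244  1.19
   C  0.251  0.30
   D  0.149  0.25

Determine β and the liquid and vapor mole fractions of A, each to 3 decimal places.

β = 0.192, x_A = 0.301, y_A = 0.589

Rachford–Rice: g(β) = Σ zᵢ(Kᵢ−1)/(1+β(Kᵢ−1)) = 0.
Check two-phase: ΣzᵢKᵢ = 1.101 > 1 and Σzᵢ/Kᵢ = 1.819 > 1, so g(0) = 0.101 > 0 and g(1) = -0.819 < 0.
Iterate (Newton) starting at β = 0.49:
  β = 0.490: g = -0.1693, g' = -0.654 → β = 0.231
  β = 0.231: g = -0.0206, g' = -0.526 → β = 0.192
Converged at β = 0.192.
Compositions from xᵢ = zᵢ/(1+β(Kᵢ−1)), yᵢ = Kᵢxᵢ:
  A: x = 0.301, y = 0.589
  B: x = 0.235, y = 0.280
  C: x = 0.290, y = 0.087
  D: x = 0.174, y = 0.043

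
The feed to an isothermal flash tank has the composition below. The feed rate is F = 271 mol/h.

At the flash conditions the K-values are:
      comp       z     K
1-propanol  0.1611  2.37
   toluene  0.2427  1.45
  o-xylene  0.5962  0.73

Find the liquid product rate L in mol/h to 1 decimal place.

Material balance + equilibrium reduce to Σ zᵢ(Kᵢ−1)/(1+ψ(Kᵢ−1)) = 0.
g(0) = ΣzᵢKᵢ − 1 = 0.1689 and g(1) = 1 − Σzᵢ/Kᵢ = -0.0521, so a root lies in (0, 1).
Iterate (Newton) starting at ψ = 0.32:
  ψ = 0.3200: g = 0.07271, g' = -0.2358 → ψ = 0.6284
  ψ = 0.6284: g = 0.00988, g' = -0.1802 → ψ = 0.6832
  ψ = 0.6832: g = 0.00015, g' = -0.1748 → ψ = 0.6841
Converged at ψ = 0.6841.
Then V = ψ·F = 0.6841·271 = 185.4 mol/h and L = F − V = 85.6 mol/h.

L = 85.6 mol/h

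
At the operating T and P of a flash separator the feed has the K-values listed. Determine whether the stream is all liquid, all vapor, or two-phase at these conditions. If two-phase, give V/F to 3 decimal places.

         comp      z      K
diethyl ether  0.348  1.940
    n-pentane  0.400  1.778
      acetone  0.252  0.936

ΣzᵢKᵢ = 1.622; Σzᵢ/Kᵢ = 0.674.
Since Σzᵢ/Kᵢ < 1 the mixture is above its dew point — single vapor phase.

all vapor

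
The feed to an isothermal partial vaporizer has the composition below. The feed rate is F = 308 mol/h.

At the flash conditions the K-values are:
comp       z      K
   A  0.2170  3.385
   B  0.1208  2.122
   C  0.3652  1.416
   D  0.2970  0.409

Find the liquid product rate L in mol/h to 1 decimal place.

Material balance + equilibrium reduce to Σ zᵢ(Kᵢ−1)/(1+ψ(Kᵢ−1)) = 0.
Check two-phase: ΣzᵢKᵢ = 1.6295 > 1 and Σzᵢ/Kᵢ = 1.1051 > 1, so g(0) = 0.6295 > 0 and g(1) = -0.1051 < 0.
Newton iteration, ψ⁰ = 0.5:
  ψ = 0.5000: g = 0.19949, g' = -0.5715 → ψ = 0.8491
  ψ = 0.8491: g = 0.00045, g' = -0.6272 → ψ = 0.8498
Converged at ψ = 0.8498.
Then V = ψ·F = 0.8498·308 = 261.7 mol/h and L = F − V = 46.3 mol/h.

L = 46.3 mol/h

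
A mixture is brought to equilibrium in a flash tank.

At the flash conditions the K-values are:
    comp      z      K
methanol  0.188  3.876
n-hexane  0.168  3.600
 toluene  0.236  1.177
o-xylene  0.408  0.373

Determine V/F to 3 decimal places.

V/F = 0.596

Material balance + equilibrium reduce to Σ zᵢ(Kᵢ−1)/(1+V/F(Kᵢ−1)) = 0.
Feasibility: ΣzᵢKᵢ = 1.763, Σzᵢ/Kᵢ = 1.390 — both > 1, two phases present.
Iterate (Newton) starting at V/F = 0.69:
  V/F = 0.690: g = -0.0762, g' = -0.824 → V/F = 0.598
  V/F = 0.598: g = -0.0014, g' = -0.801 → V/F = 0.596
Converged at V/F = 0.596.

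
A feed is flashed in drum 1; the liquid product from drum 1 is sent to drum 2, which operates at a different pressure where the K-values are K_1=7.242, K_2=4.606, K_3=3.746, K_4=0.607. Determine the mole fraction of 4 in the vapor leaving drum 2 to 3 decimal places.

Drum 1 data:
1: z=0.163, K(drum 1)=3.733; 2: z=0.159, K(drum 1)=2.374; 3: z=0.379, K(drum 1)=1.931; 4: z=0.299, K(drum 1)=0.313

Drum 1:
Let ψ₁ = V/F and solve Σ zᵢ(Kᵢ−1)/(1+ψ₁(Kᵢ−1)) = 0.
Check two-phase: ΣzᵢKᵢ = 1.811 > 1 and Σzᵢ/Kᵢ = 1.262 > 1, so g(0) = 0.811 > 0 and g(1) = -0.262 < 0.
Iterate (Newton) starting at ψ₁ = 0.5:
  ψ₁ = 0.500: g = 0.2456, g' = -0.803 → ψ₁ = 0.806
  ψ₁ = 0.806: g = -0.0157, g' = -1.002 → ψ₁ = 0.790
Converged at ψ₁ = 0.790.
Drum-1 compositions:
  1: x = 0.052, y = 0.193
  2: x = 0.076, y = 0.181
  3: x = 0.218, y = 0.422
  4: x = 0.654, y = 0.205
Drum-2 feed = drum-1 liquid: z₂ = (0.0516, 0.0762, 0.2184, 0.6538).
Drum 2:
Let ψ₂ = V/F and solve Σ zᵢ(Kᵢ−1)/(1+ψ₂(Kᵢ−1)) = 0.
Feasibility: ΣzᵢKᵢ = 1.940, Σzᵢ/Kᵢ = 1.159 — both > 1, two phases present.
Newton–Raphson from ψ₂ = 0.34:
  ψ₂ = 0.340: g = 0.2403, g' = -0.981 → ψ₂ = 0.585
  ψ₂ = 0.585: g = 0.0542, g' = -0.608 → ψ₂ = 0.674
  ψ₂ = 0.674: g = 0.0029, g' = -0.548 → ψ₂ = 0.679
Converged at ψ₂ = 0.679.
  1: x = 0.010, y = 0.071
  2: x = 0.022, y = 0.102
  3: x = 0.076, y = 0.286
  4: x = 0.892, y = 0.541

y_4 (drum 2) = 0.541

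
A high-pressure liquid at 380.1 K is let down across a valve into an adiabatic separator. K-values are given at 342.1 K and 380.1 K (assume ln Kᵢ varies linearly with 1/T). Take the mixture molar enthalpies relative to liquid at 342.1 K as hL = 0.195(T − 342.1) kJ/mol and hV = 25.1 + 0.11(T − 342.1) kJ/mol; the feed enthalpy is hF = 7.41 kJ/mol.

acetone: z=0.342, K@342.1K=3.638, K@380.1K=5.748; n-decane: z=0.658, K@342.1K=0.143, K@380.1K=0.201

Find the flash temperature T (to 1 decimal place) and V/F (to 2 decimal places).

Adiabatic flash: solve Rachford–Rice at each trial T, then check hF = ψ·hV(T) + (1−ψ)·hL(T).
  T = 342.1 K: K = (3.638, 0.143), RR gives ψ = 0.150, H_out = 3.756 kJ/mol
  T = 380.1 K: K = (5.748, 0.201), RR gives ψ = 0.289, H_out = 13.740 kJ/mol
  T = 361.1 K: K = (4.628, 0.171), RR gives ψ = 0.231, H_out = 9.135 kJ/mol
  T = 351.6 K: K = (4.117, 0.157), RR gives ψ = 0.194, H_out = 6.577 kJ/mol
  T = 356.4 K: K = (4.371, 0.164), RR gives ψ = 0.214, H_out = 7.897 kJ/mol
  T = 354.0 K: K = (4.243, 0.160), RR gives ψ = 0.204, H_out = 7.244 kJ/mol
Linear interpolation between T = 354.0 (H_out = 7.244) and T = 356.4 (H_out = 7.897) on hF = 7.41 gives T ≈ 354.6 K, at which ψ = 0.21.

T = 354.6 K, V/F = 0.21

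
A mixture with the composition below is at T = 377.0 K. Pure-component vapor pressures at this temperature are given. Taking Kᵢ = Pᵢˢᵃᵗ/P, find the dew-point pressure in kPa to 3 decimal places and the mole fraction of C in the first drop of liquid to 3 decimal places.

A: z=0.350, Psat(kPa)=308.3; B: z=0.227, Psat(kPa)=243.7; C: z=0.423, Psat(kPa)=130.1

Pdew = 188.038 kPa, x_C = 0.611

At the dew point ψ → 1, so Σzᵢ/Kᵢ = 1 with Kᵢ = Pᵢˢᵃᵗ/P ⇒ 1/P = Σzᵢ/Pᵢˢᵃᵗ.
1/P = 0.350/308.3 + 0.227/243.7 + 0.423/130.1 = 0.005318 ⇒ P = 188.038 kPa
xᵢ = zᵢP/Pᵢˢᵃᵗ ⇒ x_C = 0.423·188.038/130.1 = 0.611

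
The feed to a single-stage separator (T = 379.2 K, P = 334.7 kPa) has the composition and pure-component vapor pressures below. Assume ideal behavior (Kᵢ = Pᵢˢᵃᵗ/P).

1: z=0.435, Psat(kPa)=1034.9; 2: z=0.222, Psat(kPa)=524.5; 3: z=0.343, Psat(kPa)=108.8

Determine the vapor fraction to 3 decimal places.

Raoult's law: Kᵢ = Pᵢˢᵃᵗ/P = Pᵢˢᵃᵗ/334.7.
  K_1 = 1034.9/334.7 = 3.09202, K_2 = 524.5/334.7 = 1.56707, K_3 = 108.8/334.7 = 0.32507
Iterate (Newton) starting at ψ = 0.5:
  ψ = 0.500: g = 0.1934, g' = -0.854 → ψ = 0.726
  ψ = 0.726: g = -0.0039, g' = -0.937 → ψ = 0.722
Converged at ψ = 0.722.

ψ = 0.722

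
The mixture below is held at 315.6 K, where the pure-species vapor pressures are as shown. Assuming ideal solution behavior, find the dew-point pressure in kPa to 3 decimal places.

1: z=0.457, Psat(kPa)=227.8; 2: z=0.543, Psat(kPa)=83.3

Pdew = 117.305 kPa

At the dew point ψ → 1, so Σzᵢ/Kᵢ = 1 with Kᵢ = Pᵢˢᵃᵗ/P ⇒ 1/P = Σzᵢ/Pᵢˢᵃᵗ.
1/P = 0.457/227.8 + 0.543/83.3 = 0.008525 ⇒ P = 117.305 kPa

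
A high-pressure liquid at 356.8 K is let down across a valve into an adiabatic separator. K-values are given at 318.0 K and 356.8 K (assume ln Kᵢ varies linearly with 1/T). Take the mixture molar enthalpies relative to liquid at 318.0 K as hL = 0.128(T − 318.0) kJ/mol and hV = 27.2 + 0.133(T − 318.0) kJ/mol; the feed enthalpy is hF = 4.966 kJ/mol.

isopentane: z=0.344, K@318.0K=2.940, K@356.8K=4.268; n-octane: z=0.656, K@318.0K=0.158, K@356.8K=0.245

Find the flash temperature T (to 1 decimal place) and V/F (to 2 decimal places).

Adiabatic flash: solve Rachford–Rice at each trial T, then check hF = ψ·hV(T) + (1−ψ)·hL(T).
  T = 318.0 K: K = (2.940, 0.158), RR gives ψ = 0.070, H_out = 1.915 kJ/mol
  T = 356.8 K: K = (4.268, 0.245), RR gives ψ = 0.255, H_out = 11.949 kJ/mol
  T = 337.4 K: K = (3.580, 0.199), RR gives ψ = 0.175, H_out = 7.270 kJ/mol
  T = 327.7 K: K = (3.254, 0.178), RR gives ψ = 0.127, H_out = 4.715 kJ/mol
  T = 332.5 K: K = (3.414, 0.188), RR gives ψ = 0.152, H_out = 6.004 kJ/mol
  T = 330.1 K: K = (3.334, 0.183), RR gives ψ = 0.140, H_out = 5.366 kJ/mol
Linear interpolation between T = 327.7 (H_out = 4.715) and T = 330.1 (H_out = 5.366) on hF = 4.966 gives T ≈ 328.6 K, at which ψ = 0.13.

T = 328.6 K, V/F = 0.13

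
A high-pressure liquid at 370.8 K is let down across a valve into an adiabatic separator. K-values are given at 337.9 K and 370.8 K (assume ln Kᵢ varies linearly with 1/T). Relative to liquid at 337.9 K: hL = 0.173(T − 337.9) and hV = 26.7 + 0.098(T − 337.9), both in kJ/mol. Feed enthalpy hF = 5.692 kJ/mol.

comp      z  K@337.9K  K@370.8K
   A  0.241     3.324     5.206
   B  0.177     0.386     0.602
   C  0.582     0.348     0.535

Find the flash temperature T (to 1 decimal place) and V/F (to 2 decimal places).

T = 348.6 K, V/F = 0.15

Adiabatic flash: solve Rachford–Rice at each trial T, then check hF = ψ·hV(T) + (1−ψ)·hL(T).
  T = 337.9 K: K = (3.324, 0.386, 0.348), RR gives ψ = 0.048, H_out = 1.285 kJ/mol
  T = 370.8 K: K = (5.206, 0.602, 0.535), RR gives ψ = 0.355, H_out = 14.305 kJ/mol
  T = 354.4 K: K = (4.206, 0.487, 0.436), RR gives ψ = 0.200, H_out = 7.943 kJ/mol
  T = 346.1 K: K = (3.747, 0.435, 0.390), RR gives ψ = 0.126, H_out = 4.700 kJ/mol
  T = 350.2 K: K = (3.970, 0.460, 0.413), RR gives ψ = 0.163, H_out = 6.319 kJ/mol
  T = 348.1 K: K = (3.855, 0.447, 0.401), RR gives ψ = 0.144, H_out = 5.495 kJ/mol
Linear interpolation between T = 348.1 (H_out = 5.495) and T = 350.2 (H_out = 6.319) on hF = 5.692 gives T ≈ 348.6 K, at which ψ = 0.15.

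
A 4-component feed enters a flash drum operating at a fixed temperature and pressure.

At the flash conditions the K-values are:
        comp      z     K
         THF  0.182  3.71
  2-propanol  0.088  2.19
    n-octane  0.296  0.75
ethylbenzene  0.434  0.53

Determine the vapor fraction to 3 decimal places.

Iterate (Newton) starting at ψ = 0.44:
  ψ = 0.440: g = -0.0466, g' = -0.507 → ψ = 0.348
  ψ = 0.348: g = 0.0029, g' = -0.575 → ψ = 0.353
Converged at ψ = 0.353.

ψ = 0.353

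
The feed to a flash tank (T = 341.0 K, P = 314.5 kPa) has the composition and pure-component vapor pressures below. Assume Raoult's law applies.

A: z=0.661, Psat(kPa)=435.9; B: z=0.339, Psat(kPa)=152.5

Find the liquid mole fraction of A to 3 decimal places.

x_A = 0.572

Raoult's law: Kᵢ = Pᵢˢᵃᵗ/P = Pᵢˢᵃᵗ/314.5.
  K_A = 435.9/314.5 = 1.38601, K_B = 152.5/314.5 = 0.48490
Let ψ = V/F and solve Σ zᵢ(Kᵢ−1)/(1+ψ(Kᵢ−1)) = 0.
g(0) = ΣzᵢKᵢ − 1 = 0.081 and g(1) = 1 − Σzᵢ/Kᵢ = -0.176, so a root lies in (0, 1).
Binary case is linear: z₁(K₁−1)(1+ψ(K₂−1)) + z₂(K₂−1)(1+ψ(K₁−1)) = 0
⇒ ψ = [z₁(K₁−1)+z₂(K₂−1)] / [−(K₁−1)(K₂−1)] = 0.0805/0.1988 = 0.405
Compositions from xᵢ = zᵢ/(1+ψ(Kᵢ−1)), yᵢ = Kᵢxᵢ:
  A: x = 0.572, y = 0.792
  B: x = 0.428, y = 0.208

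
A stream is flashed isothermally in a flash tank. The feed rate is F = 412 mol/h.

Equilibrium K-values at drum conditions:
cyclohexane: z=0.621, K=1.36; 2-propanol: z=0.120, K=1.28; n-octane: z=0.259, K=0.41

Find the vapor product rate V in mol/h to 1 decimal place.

Material balance + equilibrium reduce to Σ zᵢ(Kᵢ−1)/(1+ψ(Kᵢ−1)) = 0.
Feasibility: ΣzᵢKᵢ = 1.104, Σzᵢ/Kᵢ = 1.182 — both > 1, two phases present.
Iterate (Newton) starting at ψ = 0.5:
  ψ = 0.500: g = 0.0022, g' = -0.246 → ψ = 0.509
Converged at ψ = 0.509.
Then V = ψ·F = 0.5088·412 = 209.6 mol/h and L = F − V = 202.4 mol/h.

V = 209.6 mol/h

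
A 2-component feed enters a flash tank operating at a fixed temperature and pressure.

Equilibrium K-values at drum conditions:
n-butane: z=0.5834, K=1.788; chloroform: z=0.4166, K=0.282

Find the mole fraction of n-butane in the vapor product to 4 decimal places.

Material balance + equilibrium reduce to Σ zᵢ(Kᵢ−1)/(1+β(Kᵢ−1)) = 0.
g(0) = ΣzᵢKᵢ − 1 = 0.1606 and g(1) = 1 − Σzᵢ/Kᵢ = -0.8036, so a root lies in (0, 1).
Newton–Raphson from β = 0.65:
  β = 0.6500: g = -0.25688, g' = -0.9136 → β = 0.3688
  β = 0.3688: g = -0.05066, g' = -0.6148 → β = 0.2864
  β = 0.2864: g = -0.00149, g' = -0.5815 → β = 0.2839
Converged at β = 0.2839.
Compositions from xᵢ = zᵢ/(1+β(Kᵢ−1)), yᵢ = Kᵢxᵢ:
  n-butane: x = 0.4768, y = 0.8524
  chloroform: x = 0.5232, y = 0.1476

y_n-butane = 0.8524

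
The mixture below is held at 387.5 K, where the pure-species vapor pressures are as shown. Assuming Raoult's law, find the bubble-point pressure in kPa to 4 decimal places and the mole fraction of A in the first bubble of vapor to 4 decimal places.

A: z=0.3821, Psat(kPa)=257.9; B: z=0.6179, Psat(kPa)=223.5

At the bubble point ψ → 0, so ΣzᵢKᵢ = 1 with Kᵢ = Pᵢˢᵃᵗ/P ⇒ P = ΣzᵢPᵢˢᵃᵗ.
P = 0.3821·257.9 + 0.6179·223.5 = 236.6442 kPa
yᵢ = zᵢPᵢˢᵃᵗ/P ⇒ y_A = 0.3821·257.9/236.6442 = 0.4164

Pbub = 236.6442 kPa, y_A = 0.4164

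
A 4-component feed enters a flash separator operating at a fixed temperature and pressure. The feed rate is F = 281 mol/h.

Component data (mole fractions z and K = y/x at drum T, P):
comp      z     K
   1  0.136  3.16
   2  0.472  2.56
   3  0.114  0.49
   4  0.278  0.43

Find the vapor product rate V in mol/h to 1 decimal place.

Let ψ = V/F and solve Σ zᵢ(Kᵢ−1)/(1+ψ(Kᵢ−1)) = 0.
Check two-phase: ΣzᵢKᵢ = 1.813 > 1 and Σzᵢ/Kᵢ = 1.107 > 1, so g(0) = 0.813 > 0 and g(1) = -0.107 < 0.
Iterate (Newton) starting at ψ = 0.56:
  ψ = 0.560: g = 0.2118, g' = -0.710 → ψ = 0.858
  ψ = 0.858: g = 0.0041, g' = -0.728 → ψ = 0.864
Converged at ψ = 0.864.
Then V = ψ·F = 0.8639·281 = 242.8 mol/h and L = F − V = 38.2 mol/h.

V = 242.8 mol/h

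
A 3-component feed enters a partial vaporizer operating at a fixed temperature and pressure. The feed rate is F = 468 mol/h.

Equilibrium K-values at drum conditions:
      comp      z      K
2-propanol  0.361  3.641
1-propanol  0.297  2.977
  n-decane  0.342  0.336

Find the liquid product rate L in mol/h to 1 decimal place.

L = 73.5 mol/h

Rachford–Rice: g(ψ) = Σ zᵢ(Kᵢ−1)/(1+ψ(Kᵢ−1)) = 0.
Check two-phase: ΣzᵢKᵢ = 2.313 > 1 and Σzᵢ/Kᵢ = 1.217 > 1, so g(0) = 1.313 > 0 and g(1) = -0.217 < 0.
Newton iteration, ψ⁰ = 0.69:
  ψ = 0.690: g = 0.1671, g' = -1.037 → ψ = 0.851
  ψ = 0.851: g = -0.0097, g' = -1.197 → ψ = 0.843
Converged at ψ = 0.843.
Then V = ψ·F = 0.8429·468 = 394.5 mol/h and L = F − V = 73.5 mol/h.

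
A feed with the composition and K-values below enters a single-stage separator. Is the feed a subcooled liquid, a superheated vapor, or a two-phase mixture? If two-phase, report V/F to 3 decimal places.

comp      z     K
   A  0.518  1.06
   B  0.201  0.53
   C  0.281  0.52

ΣzᵢKᵢ = 0.802; Σzᵢ/Kᵢ = 1.408.
Since ΣzᵢKᵢ < 1 the mixture is below its bubble point — single liquid phase.

subcooled liquid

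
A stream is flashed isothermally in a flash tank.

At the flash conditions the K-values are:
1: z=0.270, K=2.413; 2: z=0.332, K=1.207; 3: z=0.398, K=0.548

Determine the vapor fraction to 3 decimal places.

ψ = 0.665

Let ψ = V/F and solve Σ zᵢ(Kᵢ−1)/(1+ψ(Kᵢ−1)) = 0.
Feasibility: ΣzᵢKᵢ = 1.270, Σzᵢ/Kᵢ = 1.113 — both > 1, two phases present.
Newton–Raphson from ψ = 0.5:
  ψ = 0.500: g = 0.0534, g' = -0.333 → ψ = 0.661
  ψ = 0.661: g = 0.0013, g' = -0.320 → ψ = 0.665
Converged at ψ = 0.665.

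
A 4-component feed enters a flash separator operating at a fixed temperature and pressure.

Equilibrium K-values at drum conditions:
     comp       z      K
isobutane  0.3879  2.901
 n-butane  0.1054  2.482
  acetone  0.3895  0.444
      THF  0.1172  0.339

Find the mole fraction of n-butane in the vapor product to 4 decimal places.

Iterate (Newton) starting at ψ = 0.5:
  ψ = 0.5000: g = 0.05212, g' = -0.7901 → ψ = 0.5660
  ψ = 0.5660: g = 0.00040, g' = -0.7808 → ψ = 0.5665
Converged at ψ = 0.5665.
Compositions from xᵢ = zᵢ/(1+ψ(Kᵢ−1)), yᵢ = Kᵢxᵢ:
  isobutane: x = 0.1868, y = 0.5418
  n-butane: x = 0.0573, y = 0.1422
  acetone: x = 0.5686, y = 0.2524
  THF: x = 0.1874, y = 0.0635

y_n-butane = 0.1422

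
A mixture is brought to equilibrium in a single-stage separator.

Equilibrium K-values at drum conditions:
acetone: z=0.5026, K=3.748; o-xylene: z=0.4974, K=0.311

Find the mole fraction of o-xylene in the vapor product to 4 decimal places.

y_o-xylene = 0.2487

Material balance + equilibrium reduce to Σ zᵢ(Kᵢ−1)/(1+ψ(Kᵢ−1)) = 0.
Feasibility: ΣzᵢKᵢ = 2.0384, Σzᵢ/Kᵢ = 1.7335 — both > 1, two phases present.
Binary case is linear: z₁(K₁−1)(1+ψ(K₂−1)) + z₂(K₂−1)(1+ψ(K₁−1)) = 0
⇒ ψ = [z₁(K₁−1)+z₂(K₂−1)] / [−(K₁−1)(K₂−1)] = 1.03844/1.89337 = 0.5485
Compositions from xᵢ = zᵢ/(1+ψ(Kᵢ−1)), yᵢ = Kᵢxᵢ:
  acetone: x = 0.2005, y = 0.7513
  o-xylene: x = 0.7995, y = 0.2487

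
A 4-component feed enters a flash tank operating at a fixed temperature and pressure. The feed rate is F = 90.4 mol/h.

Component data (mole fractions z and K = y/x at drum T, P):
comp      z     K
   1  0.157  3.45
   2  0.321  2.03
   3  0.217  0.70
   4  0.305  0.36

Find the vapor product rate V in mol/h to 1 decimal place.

V = 49.1 mol/h

Let β = V/F and solve Σ zᵢ(Kᵢ−1)/(1+β(Kᵢ−1)) = 0.
Feasibility: ΣzᵢKᵢ = 1.455, Σzᵢ/Kᵢ = 1.361 — both > 1, two phases present.
Newton–Raphson from β = 0.5:
  β = 0.500: g = 0.0275, g' = -0.636 → β = 0.543
Converged at β = 0.543.
Then V = β·F = 0.5433·90.4 = 49.1 mol/h and L = F − V = 41.3 mol/h.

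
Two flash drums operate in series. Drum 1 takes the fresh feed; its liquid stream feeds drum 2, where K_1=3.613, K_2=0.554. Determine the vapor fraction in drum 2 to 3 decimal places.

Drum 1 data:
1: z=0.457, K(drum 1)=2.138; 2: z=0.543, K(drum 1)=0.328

Drum 1:
Material balance + equilibrium reduce to Σ zᵢ(Kᵢ−1)/(1+ψ₁(Kᵢ−1)) = 0.
Feasibility: ΣzᵢKᵢ = 1.155, Σzᵢ/Kᵢ = 1.869 — both > 1, two phases present.
Binary case is linear: z₁(K₁−1)(1+ψ₁(K₂−1)) + z₂(K₂−1)(1+ψ₁(K₁−1)) = 0
⇒ ψ₁ = [z₁(K₁−1)+z₂(K₂−1)] / [−(K₁−1)(K₂−1)] = 0.1552/0.7647 = 0.203
Drum-1 compositions:
  1: x = 0.371, y = 0.794
  2: x = 0.629, y = 0.206
Drum-2 feed = drum-1 liquid: z₂ = (0.3713, 0.6287).
Drum 2:
Material balance + equilibrium reduce to Σ zᵢ(Kᵢ−1)/(1+ψ₂(Kᵢ−1)) = 0.
Feasibility: ΣzᵢKᵢ = 1.690, Σzᵢ/Kᵢ = 1.238 — both > 1, two phases present.
Binary case is linear: z₁(K₁−1)(1+ψ₂(K₂−1)) + z₂(K₂−1)(1+ψ₂(K₁−1)) = 0
⇒ ψ₂ = [z₁(K₁−1)+z₂(K₂−1)] / [−(K₁−1)(K₂−1)] = 0.6897/1.1654 = 0.592
  1: x = 0.146, y = 0.527
  2: x = 0.854, y = 0.473

V/F (drum 2) = 0.592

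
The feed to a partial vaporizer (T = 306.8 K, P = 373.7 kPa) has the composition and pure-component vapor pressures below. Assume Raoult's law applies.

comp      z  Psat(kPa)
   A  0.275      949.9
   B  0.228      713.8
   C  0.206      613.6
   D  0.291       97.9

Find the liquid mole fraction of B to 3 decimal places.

Raoult's law: Kᵢ = Pᵢˢᵃᵗ/P = Pᵢˢᵃᵗ/373.7.
  K_A = 949.9/373.7 = 2.54188, K_B = 713.8/373.7 = 1.91009, K_C = 613.6/373.7 = 1.64196, K_D = 97.9/373.7 = 0.26197
Let β = V/F and solve Σ zᵢ(Kᵢ−1)/(1+β(Kᵢ−1)) = 0.
Check two-phase: ΣzᵢKᵢ = 1.549 > 1 and Σzᵢ/Kᵢ = 1.464 > 1, so g(0) = 0.549 > 0 and g(1) = -0.464 < 0.
Newton–Raphson from β = 0.66:
  β = 0.660: g = 0.0140, g' = -0.879 → β = 0.676
Converged at β = 0.676.
Compositions from xᵢ = zᵢ/(1+β(Kᵢ−1)), yᵢ = Kᵢxᵢ:
  A: x = 0.135, y = 0.342
  B: x = 0.141, y = 0.270
  C: x = 0.144, y = 0.236
  D: x = 0.580, y = 0.152

x_B = 0.141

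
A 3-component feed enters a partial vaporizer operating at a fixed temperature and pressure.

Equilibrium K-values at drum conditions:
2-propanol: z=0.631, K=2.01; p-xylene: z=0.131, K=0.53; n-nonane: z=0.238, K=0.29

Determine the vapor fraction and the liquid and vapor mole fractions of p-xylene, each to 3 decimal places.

ψ = 0.625, x_p-xylene = 0.185, y_p-xylene = 0.098

Material balance + equilibrium reduce to Σ zᵢ(Kᵢ−1)/(1+ψ(Kᵢ−1)) = 0.
g(0) = ΣzᵢKᵢ − 1 = 0.407 and g(1) = 1 − Σzᵢ/Kᵢ = -0.382, so a root lies in (0, 1).
Newton–Raphson from ψ = 0.5:
  ψ = 0.500: g = 0.0810, g' = -0.622 → ψ = 0.630
  ψ = 0.630: g = -0.0039, g' = -0.692 → ψ = 0.625
Converged at ψ = 0.625.
Compositions from xᵢ = zᵢ/(1+ψ(Kᵢ−1)), yᵢ = Kᵢxᵢ:
  2-propanol: x = 0.387, y = 0.778
  p-xylene: x = 0.185, y = 0.098
  n-nonane: x = 0.428, y = 0.124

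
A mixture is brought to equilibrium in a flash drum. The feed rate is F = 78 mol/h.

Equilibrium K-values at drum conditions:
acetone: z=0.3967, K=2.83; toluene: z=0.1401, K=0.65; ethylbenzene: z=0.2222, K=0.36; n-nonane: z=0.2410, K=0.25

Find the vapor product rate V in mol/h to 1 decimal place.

V = 23.8 mol/h

Rachford–Rice: g(β) = Σ zᵢ(Kᵢ−1)/(1+β(Kᵢ−1)) = 0.
Check two-phase: ΣzᵢKᵢ = 1.3540 > 1 and Σzᵢ/Kᵢ = 1.9369 > 1, so g(0) = 0.3540 > 0 and g(1) = -0.9369 < 0.
Iterate (Newton) starting at β = 0.5:
  β = 0.5000: g = -0.17867, g' = -0.9313 → β = 0.3082
  β = 0.3082: g = -0.00300, g' = -0.9353 → β = 0.3050
Converged at β = 0.3050.
Then V = β·F = 0.3050·78 = 23.8 mol/h and L = F − V = 54.2 mol/h.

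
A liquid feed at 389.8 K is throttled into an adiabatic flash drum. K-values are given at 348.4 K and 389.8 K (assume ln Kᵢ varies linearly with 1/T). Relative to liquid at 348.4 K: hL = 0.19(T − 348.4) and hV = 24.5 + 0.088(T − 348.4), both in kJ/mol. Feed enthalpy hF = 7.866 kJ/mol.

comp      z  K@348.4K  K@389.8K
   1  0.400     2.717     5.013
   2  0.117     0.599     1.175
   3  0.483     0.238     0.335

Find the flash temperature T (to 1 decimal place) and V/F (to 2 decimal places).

T = 353.9 K, V/F = 0.29

Adiabatic flash: solve Rachford–Rice at each trial T, then check hF = ψ·hV(T) + (1−ψ)·hL(T).
  T = 348.4 K: K = (2.717, 0.599, 0.238), RR gives ψ = 0.225, H_out = 5.504 kJ/mol
  T = 389.8 K: K = (5.013, 1.175, 0.335), RR gives ψ = 0.561, H_out = 19.242 kJ/mol
  T = 369.1 K: K = (3.755, 0.855, 0.285), RR gives ψ = 0.419, H_out = 13.322 kJ/mol
  T = 358.8 K: K = (3.211, 0.720, 0.261), RR gives ψ = 0.333, H_out = 9.783 kJ/mol
  T = 353.6 K: K = (2.957, 0.658, 0.250), RR gives ψ = 0.282, H_out = 7.756 kJ/mol
  T = 356.2 K: K = (3.083, 0.688, 0.255), RR gives ψ = 0.308, H_out = 8.794 kJ/mol
  T = 354.9 K: K = (3.020, 0.673, 0.252), RR gives ψ = 0.296, H_out = 8.281 kJ/mol
Linear interpolation between T = 353.6 (H_out = 7.756) and T = 354.9 (H_out = 8.281) on hF = 7.866 gives T ≈ 353.9 K, at which ψ = 0.29.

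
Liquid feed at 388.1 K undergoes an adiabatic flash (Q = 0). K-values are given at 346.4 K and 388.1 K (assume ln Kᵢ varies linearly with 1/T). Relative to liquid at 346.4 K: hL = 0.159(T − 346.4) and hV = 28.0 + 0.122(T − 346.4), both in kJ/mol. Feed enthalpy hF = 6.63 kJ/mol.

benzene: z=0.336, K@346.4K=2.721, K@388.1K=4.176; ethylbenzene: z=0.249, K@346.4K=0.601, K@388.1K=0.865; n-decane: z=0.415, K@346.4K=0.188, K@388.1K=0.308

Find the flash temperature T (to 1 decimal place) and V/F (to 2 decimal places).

T = 354.5 K, V/F = 0.19

Adiabatic flash: solve Rachford–Rice at each trial T, then check hF = ψ·hV(T) + (1−ψ)·hL(T).
  T = 346.4 K: K = (2.721, 0.601, 0.188), RR gives ψ = 0.121, H_out = 3.401 kJ/mol
  T = 388.1 K: K = (4.176, 0.865, 0.308), RR gives ψ = 0.437, H_out = 18.179 kJ/mol
  T = 367.2 K: K = (3.410, 0.728, 0.244), RR gives ψ = 0.291, H_out = 11.236 kJ/mol
  T = 356.8 K: K = (3.056, 0.663, 0.215), RR gives ψ = 0.212, H_out = 7.509 kJ/mol
  T = 351.6 K: K = (2.886, 0.632, 0.201), RR gives ψ = 0.169, H_out = 5.516 kJ/mol
  T = 354.2 K: K = (2.971, 0.648, 0.208), RR gives ψ = 0.191, H_out = 6.526 kJ/mol
  T = 355.5 K: K = (3.013, 0.655, 0.211), RR gives ψ = 0.201, H_out = 7.021 kJ/mol
Linear interpolation between T = 354.2 (H_out = 6.526) and T = 355.5 (H_out = 7.021) on hF = 6.63 gives T ≈ 354.5 K, at which ψ = 0.19.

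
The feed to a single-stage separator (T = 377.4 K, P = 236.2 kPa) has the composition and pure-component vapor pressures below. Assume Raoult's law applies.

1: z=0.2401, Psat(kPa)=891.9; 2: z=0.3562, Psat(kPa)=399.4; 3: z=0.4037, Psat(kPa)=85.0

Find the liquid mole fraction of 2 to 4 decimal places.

x_2 = 0.2511

Raoult's law: Kᵢ = Pᵢˢᵃᵗ/P = Pᵢˢᵃᵗ/236.2.
  K_1 = 891.9/236.2 = 3.776037, K_2 = 399.4/236.2 = 1.690940, K_3 = 85.0/236.2 = 0.359865
Let β = V/F and solve Σ zᵢ(Kᵢ−1)/(1+β(Kᵢ−1)) = 0.
Feasibility: ΣzᵢKᵢ = 1.6542, Σzᵢ/Kᵢ = 1.3960 — both > 1, two phases present.
Newton–Raphson from β = 0.5:
  β = 0.5000: g = 0.08196, g' = -0.7762 → β = 0.6056
  β = 0.6056: g = 0.00009, g' = -0.7831 → β = 0.6057
Converged at β = 0.6057.
Compositions from xᵢ = zᵢ/(1+β(Kᵢ−1)), yᵢ = Kᵢxᵢ:
  1: x = 0.0895, y = 0.3381
  2: x = 0.2511, y = 0.4246
  3: x = 0.6593, y = 0.2373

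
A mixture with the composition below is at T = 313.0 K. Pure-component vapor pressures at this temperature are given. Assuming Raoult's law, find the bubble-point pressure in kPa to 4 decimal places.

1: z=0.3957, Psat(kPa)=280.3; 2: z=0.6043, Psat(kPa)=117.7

Pbub = 182.0408 kPa

At the bubble point ψ → 0, so ΣzᵢKᵢ = 1 with Kᵢ = Pᵢˢᵃᵗ/P ⇒ P = ΣzᵢPᵢˢᵃᵗ.
P = 0.3957·280.3 + 0.6043·117.7 = 182.0408 kPa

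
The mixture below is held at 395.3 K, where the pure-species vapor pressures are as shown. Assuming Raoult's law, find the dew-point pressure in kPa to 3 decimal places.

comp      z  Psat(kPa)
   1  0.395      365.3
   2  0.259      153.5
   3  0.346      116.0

At the dew point ψ → 1, so Σzᵢ/Kᵢ = 1 with Kᵢ = Pᵢˢᵃᵗ/P ⇒ 1/P = Σzᵢ/Pᵢˢᵃᵗ.
1/P = 0.395/365.3 + 0.259/153.5 + 0.346/116.0 = 0.005751 ⇒ P = 173.872 kPa

Pdew = 173.872 kPa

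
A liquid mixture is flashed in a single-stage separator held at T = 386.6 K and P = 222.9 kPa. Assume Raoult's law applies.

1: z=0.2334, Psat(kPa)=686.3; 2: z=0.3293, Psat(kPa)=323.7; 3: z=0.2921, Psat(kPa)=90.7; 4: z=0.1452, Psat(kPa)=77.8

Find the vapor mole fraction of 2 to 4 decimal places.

Raoult's law: Kᵢ = Pᵢˢᵃᵗ/P = Pᵢˢᵃᵗ/222.9.
  K_1 = 686.3/222.9 = 3.078959, K_2 = 323.7/222.9 = 1.452221, K_3 = 90.7/222.9 = 0.406909, K_4 = 77.8/222.9 = 0.349035
Rachford–Rice: g(ψ) = Σ zᵢ(Kᵢ−1)/(1+ψ(Kᵢ−1)) = 0.
Check two-phase: ΣzᵢKᵢ = 1.3664 > 1 and Σzᵢ/Kᵢ = 1.4364 > 1, so g(0) = 0.3664 > 0 and g(1) = -0.4364 < 0.
Iterate (Newton) starting at ψ = 0.65:
  ψ = 0.6500: g = -0.12433, g' = -0.6797 → ψ = 0.4671
  ψ = 0.4671: g = -0.00631, g' = -0.6292 → ψ = 0.4570
Converged at ψ = 0.4571.
Compositions from xᵢ = zᵢ/(1+ψ(Kᵢ−1)), yᵢ = Kᵢxᵢ:
  1: x = 0.1197, y = 0.3685
  2: x = 0.2729, y = 0.3963
  3: x = 0.4007, y = 0.1631
  4: x = 0.2067, y = 0.0721

y_2 = 0.3963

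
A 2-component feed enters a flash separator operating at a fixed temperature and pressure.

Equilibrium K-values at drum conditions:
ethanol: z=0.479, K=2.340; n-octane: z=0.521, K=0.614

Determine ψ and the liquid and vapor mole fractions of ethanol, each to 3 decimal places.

ψ = 0.852, x_ethanol = 0.224, y_ethanol = 0.523

Binary case is linear: z₁(K₁−1)(1+ψ(K₂−1)) + z₂(K₂−1)(1+ψ(K₁−1)) = 0
⇒ ψ = [z₁(K₁−1)+z₂(K₂−1)] / [−(K₁−1)(K₂−1)] = 0.4408/0.5172 = 0.852
Compositions from xᵢ = zᵢ/(1+ψ(Kᵢ−1)), yᵢ = Kᵢxᵢ:
  ethanol: x = 0.224, y = 0.523
  n-octane: x = 0.776, y = 0.477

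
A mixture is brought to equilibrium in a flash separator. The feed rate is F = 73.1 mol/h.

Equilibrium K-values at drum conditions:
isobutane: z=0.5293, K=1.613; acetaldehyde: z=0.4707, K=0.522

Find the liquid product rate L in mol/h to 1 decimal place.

L = 48.3 mol/h

Let β = V/F and solve Σ zᵢ(Kᵢ−1)/(1+β(Kᵢ−1)) = 0.
g(0) = ΣzᵢKᵢ − 1 = 0.0995 and g(1) = 1 − Σzᵢ/Kᵢ = -0.2299, so a root lies in (0, 1).
Newton–Raphson from β = 0.5:
  β = 0.5000: g = -0.04731, g' = -0.3022 → β = 0.3435
  β = 0.3435: g = -0.00116, g' = -0.2897 → β = 0.3395
Converged at β = 0.3395.
Then V = β·F = 0.3395·73.1 = 24.8 mol/h and L = F − V = 48.3 mol/h.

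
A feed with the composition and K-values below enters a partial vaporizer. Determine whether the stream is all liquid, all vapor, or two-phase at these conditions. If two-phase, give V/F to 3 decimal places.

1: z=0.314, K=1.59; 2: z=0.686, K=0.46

all liquid

ΣzᵢKᵢ = 0.815; Σzᵢ/Kᵢ = 1.689.
Since ΣzᵢKᵢ < 1 the mixture is below its bubble point — single liquid phase.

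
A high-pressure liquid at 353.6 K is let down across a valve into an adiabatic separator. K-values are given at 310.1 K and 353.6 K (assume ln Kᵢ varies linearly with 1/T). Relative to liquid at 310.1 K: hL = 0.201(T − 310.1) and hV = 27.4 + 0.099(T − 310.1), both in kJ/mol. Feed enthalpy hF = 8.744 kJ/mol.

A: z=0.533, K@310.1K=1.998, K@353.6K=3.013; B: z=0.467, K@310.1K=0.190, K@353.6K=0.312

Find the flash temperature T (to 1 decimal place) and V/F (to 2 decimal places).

T = 317.6 K, V/F = 0.27

Adiabatic flash: solve Rachford–Rice at each trial T, then check hF = ψ·hV(T) + (1−ψ)·hL(T).
  T = 310.1 K: K = (1.998, 0.190), RR gives ψ = 0.190, H_out = 5.208 kJ/mol
  T = 353.6 K: K = (3.013, 0.312), RR gives ψ = 0.543, H_out = 21.206 kJ/mol
  T = 331.9 K: K = (2.488, 0.248), RR gives ψ = 0.395, H_out = 14.315 kJ/mol
  T = 321.0 K: K = (2.238, 0.218), RR gives ψ = 0.304, H_out = 10.188 kJ/mol
  T = 315.6 K: K = (2.118, 0.204), RR gives ψ = 0.252, H_out = 7.859 kJ/mol
  T = 318.3 K: K = (2.177, 0.211), RR gives ψ = 0.279, H_out = 9.053 kJ/mol
  T = 317.0 K: K = (2.149, 0.207), RR gives ψ = 0.266, H_out = 8.486 kJ/mol
Linear interpolation between T = 317.0 (H_out = 8.486) and T = 318.3 (H_out = 9.053) on hF = 8.744 gives T ≈ 317.6 K, at which ψ = 0.27.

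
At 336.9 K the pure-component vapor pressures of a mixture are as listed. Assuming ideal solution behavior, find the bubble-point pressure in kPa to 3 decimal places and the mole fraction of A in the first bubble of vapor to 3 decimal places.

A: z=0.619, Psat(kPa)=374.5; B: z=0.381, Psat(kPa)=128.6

Pbub = 280.812 kPa, y_A = 0.826

At the bubble point ψ → 0, so ΣzᵢKᵢ = 1 with Kᵢ = Pᵢˢᵃᵗ/P ⇒ P = ΣzᵢPᵢˢᵃᵗ.
P = 0.619·374.5 + 0.381·128.6 = 280.812 kPa
yᵢ = zᵢPᵢˢᵃᵗ/P ⇒ y_A = 0.619·374.5/280.812 = 0.826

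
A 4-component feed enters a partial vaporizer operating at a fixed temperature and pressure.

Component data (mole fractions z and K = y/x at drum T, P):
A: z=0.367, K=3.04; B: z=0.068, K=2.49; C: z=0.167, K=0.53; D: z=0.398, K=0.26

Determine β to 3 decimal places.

Material balance + equilibrium reduce to Σ zᵢ(Kᵢ−1)/(1+β(Kᵢ−1)) = 0.
Feasibility: ΣzᵢKᵢ = 1.477, Σzᵢ/Kᵢ = 1.994 — both > 1, two phases present.
Newton–Raphson from β = 0.39:
  β = 0.390: g = -0.0291, g' = -1.020 → β = 0.361
  β = 0.361: g = 0.0001, g' = -1.029 → β = 0.362
Converged at β = 0.362.

β = 0.362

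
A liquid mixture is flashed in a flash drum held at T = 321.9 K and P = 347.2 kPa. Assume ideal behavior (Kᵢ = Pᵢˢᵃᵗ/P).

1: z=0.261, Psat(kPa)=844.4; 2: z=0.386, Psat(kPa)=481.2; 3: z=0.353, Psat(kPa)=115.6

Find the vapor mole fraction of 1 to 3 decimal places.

Raoult's law: Kᵢ = Pᵢˢᵃᵗ/P = Pᵢˢᵃᵗ/347.2.
  K_1 = 844.4/347.2 = 2.43203, K_2 = 481.2/347.2 = 1.38594, K_3 = 115.6/347.2 = 0.33295
Newton iteration, ψ⁰ = 0.5:
  ψ = 0.500: g = -0.0106, g' = -0.576 → ψ = 0.482
  ψ = 0.482: g = -0.0001, g' = -0.569 → ψ = 0.481
Converged at ψ = 0.481.
Compositions from xᵢ = zᵢ/(1+ψ(Kᵢ−1)), yᵢ = Kᵢxᵢ:
  1: x = 0.154, y = 0.376
  2: x = 0.326, y = 0.451
  3: x = 0.520, y = 0.173

y_1 = 0.376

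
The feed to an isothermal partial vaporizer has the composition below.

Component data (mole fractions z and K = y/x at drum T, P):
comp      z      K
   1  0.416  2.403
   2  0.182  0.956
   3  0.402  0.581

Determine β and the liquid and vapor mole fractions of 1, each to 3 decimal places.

Rachford–Rice: g(β) = Σ zᵢ(Kᵢ−1)/(1+β(Kᵢ−1)) = 0.
Feasibility: ΣzᵢKᵢ = 1.407, Σzᵢ/Kᵢ = 1.055 — both > 1, two phases present.
Newton iteration, β⁰ = 0.37:
  β = 0.370: g = 0.1767, g' = -0.454 → β = 0.759
  β = 0.759: g = 0.0273, g' = -0.344 → β = 0.839
Converged at β = 0.839.
Compositions from xᵢ = zᵢ/(1+β(Kᵢ−1)), yᵢ = Kᵢxᵢ:
  1: x = 0.191, y = 0.459
  2: x = 0.189, y = 0.181
  3: x = 0.620, y = 0.360

β = 0.839, x_1 = 0.191, y_1 = 0.459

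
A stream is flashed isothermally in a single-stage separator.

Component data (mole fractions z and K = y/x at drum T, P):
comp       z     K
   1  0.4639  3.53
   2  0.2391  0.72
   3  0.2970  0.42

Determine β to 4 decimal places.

Newton–Raphson from β = 0.7:
  β = 0.7000: g = 0.05028, g' = -0.6989 → β = 0.7720
  β = 0.7720: g = 0.00012, g' = -0.6986 → β = 0.7721
Converged at β = 0.7721.

β = 0.7721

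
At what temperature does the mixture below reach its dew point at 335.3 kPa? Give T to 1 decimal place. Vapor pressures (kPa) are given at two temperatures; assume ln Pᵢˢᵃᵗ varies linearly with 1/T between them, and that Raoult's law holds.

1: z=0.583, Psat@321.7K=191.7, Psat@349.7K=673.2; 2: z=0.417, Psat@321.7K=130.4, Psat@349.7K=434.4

Dew-point temperature: Σzᵢ·P/Pᵢˢᵃᵗ(T) = 1. Interpolate ln Pᵢˢᵃᵗ = aᵢ + bᵢ/T.
  T = 321.7 K: ΣzᵢP/Pᵢˢᵃᵗ = 2.0920
  T = 349.7 K: ΣzᵢP/Pᵢˢᵃᵗ = 0.6122
  T = 335.7 K: ΣzᵢP/Pᵢˢᵃᵗ = 1.1030
  T = 342.7 K: ΣzᵢP/Pᵢˢᵃᵗ = 0.8168
  T = 339.2 K: ΣzᵢP/Pᵢˢᵃᵗ = 0.9477
  T = 337.4 K: ΣzᵢP/Pᵢˢᵃᵗ = 1.0242
Interpolating between 337.4 K and 339.2 K gives T ≈ 338.0 K.

T = 338.0 K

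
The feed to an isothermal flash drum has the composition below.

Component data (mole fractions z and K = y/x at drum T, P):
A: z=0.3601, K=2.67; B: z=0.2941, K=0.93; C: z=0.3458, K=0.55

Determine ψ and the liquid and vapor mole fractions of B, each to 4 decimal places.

ψ = 0.7789, x_B = 0.3111, y_B = 0.2893

Material balance + equilibrium reduce to Σ zᵢ(Kᵢ−1)/(1+ψ(Kᵢ−1)) = 0.
g(0) = ΣzᵢKᵢ − 1 = 0.4252 and g(1) = 1 − Σzᵢ/Kᵢ = -0.0798, so a root lies in (0, 1).
Newton iteration, ψ⁰ = 0.5:
  ψ = 0.5000: g = 0.10560, g' = -0.4164 → ψ = 0.7536
  ψ = 0.7536: g = 0.00907, g' = -0.3588 → ψ = 0.7789
Converged at ψ = 0.7789.
Compositions from xᵢ = zᵢ/(1+ψ(Kᵢ−1)), yᵢ = Kᵢxᵢ:
  A: x = 0.1565, y = 0.4179
  B: x = 0.3111, y = 0.2893
  C: x = 0.5324, y = 0.2928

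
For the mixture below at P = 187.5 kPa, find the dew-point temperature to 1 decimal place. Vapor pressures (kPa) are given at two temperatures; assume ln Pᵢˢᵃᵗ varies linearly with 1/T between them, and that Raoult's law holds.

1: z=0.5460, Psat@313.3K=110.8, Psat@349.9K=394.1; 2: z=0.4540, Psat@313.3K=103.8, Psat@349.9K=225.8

Dew-point temperature: Σzᵢ·P/Pᵢˢᵃᵗ(T) = 1. Interpolate ln Pᵢˢᵃᵗ = aᵢ + bᵢ/T.
  T = 313.3 K: ΣzᵢP/Pᵢˢᵃᵗ = 1.7440
  T = 349.9 K: ΣzᵢP/Pᵢˢᵃᵗ = 0.6368
  T = 331.6 K: ΣzᵢP/Pᵢˢᵃᵗ = 1.0173
  T = 340.8 K: ΣzᵢP/Pᵢˢᵃᵗ = 0.7975
  T = 336.2 K: ΣzᵢP/Pᵢˢᵃᵗ = 0.8988
  T = 333.9 K: ΣzᵢP/Pᵢˢᵃᵗ = 0.9557
Interpolating between 331.6 K and 333.9 K gives T ≈ 332.2 K.

T = 332.2 K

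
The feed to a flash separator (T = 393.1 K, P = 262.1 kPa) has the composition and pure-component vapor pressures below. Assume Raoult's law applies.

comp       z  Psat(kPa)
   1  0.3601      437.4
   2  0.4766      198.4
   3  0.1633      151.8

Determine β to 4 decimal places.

Raoult's law: Kᵢ = Pᵢˢᵃᵗ/P = Pᵢˢᵃᵗ/262.1.
  K_1 = 437.4/262.1 = 1.668829, K_2 = 198.4/262.1 = 0.756963, K_3 = 151.8/262.1 = 0.579168
Rachford–Rice: g(β) = Σ zᵢ(Kᵢ−1)/(1+β(Kᵢ−1)) = 0.
Feasibility: ΣzᵢKᵢ = 1.0563, Σzᵢ/Kᵢ = 1.1274 — both > 1, two phases present.
Iterate (Newton) starting at β = 0.5:
  β = 0.5000: g = -0.03840, g' = -0.1733 → β = 0.2784
  β = 0.2784: g = 0.00095, g' = -0.1840 → β = 0.2836
Converged at β = 0.2836.

β = 0.2836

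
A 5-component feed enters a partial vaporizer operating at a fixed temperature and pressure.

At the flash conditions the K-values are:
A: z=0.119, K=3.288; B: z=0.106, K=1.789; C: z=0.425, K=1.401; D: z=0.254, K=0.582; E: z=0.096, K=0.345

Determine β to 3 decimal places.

β = 0.764

Rachford–Rice: g(β) = Σ zᵢ(Kᵢ−1)/(1+β(Kᵢ−1)) = 0.
Check two-phase: ΣzᵢKᵢ = 1.357 > 1 and Σzᵢ/Kᵢ = 1.113 > 1, so g(0) = 0.357 > 0 and g(1) = -0.113 < 0.
Iterate (Newton) starting at β = 0.5:
  β = 0.500: g = 0.1012, g' = -0.379 → β = 0.767
  β = 0.767: g = -0.0014, g' = -0.410 → β = 0.764
Converged at β = 0.764.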